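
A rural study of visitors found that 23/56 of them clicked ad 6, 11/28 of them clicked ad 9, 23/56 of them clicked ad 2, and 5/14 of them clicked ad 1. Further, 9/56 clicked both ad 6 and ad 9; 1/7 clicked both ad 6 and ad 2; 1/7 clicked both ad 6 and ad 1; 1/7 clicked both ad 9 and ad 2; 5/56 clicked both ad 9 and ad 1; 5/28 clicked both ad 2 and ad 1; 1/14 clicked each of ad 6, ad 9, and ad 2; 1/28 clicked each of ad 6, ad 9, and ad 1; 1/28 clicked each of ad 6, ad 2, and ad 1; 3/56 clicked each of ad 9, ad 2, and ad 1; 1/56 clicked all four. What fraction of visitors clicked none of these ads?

3/28

P(at least one) = 23/56 + 11/28 + 23/56 + 5/14 − 9/56 − 1/7 − 1/7 − 1/7 − 5/56 − 5/28 + 1/14 + 1/28 + 1/28 + 3/56 − 1/56 = 25/28
P(none) = 1 − 25/28 = 3/28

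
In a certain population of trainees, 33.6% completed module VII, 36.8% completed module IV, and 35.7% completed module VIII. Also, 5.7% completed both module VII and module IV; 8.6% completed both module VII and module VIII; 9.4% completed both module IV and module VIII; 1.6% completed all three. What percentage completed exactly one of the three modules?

P(exactly one) = 33.6 + 36.8 + 35.7 − 2·5.7 − 2·8.6 − 2·9.4 + 3·1.6 = 63.5%

63.5%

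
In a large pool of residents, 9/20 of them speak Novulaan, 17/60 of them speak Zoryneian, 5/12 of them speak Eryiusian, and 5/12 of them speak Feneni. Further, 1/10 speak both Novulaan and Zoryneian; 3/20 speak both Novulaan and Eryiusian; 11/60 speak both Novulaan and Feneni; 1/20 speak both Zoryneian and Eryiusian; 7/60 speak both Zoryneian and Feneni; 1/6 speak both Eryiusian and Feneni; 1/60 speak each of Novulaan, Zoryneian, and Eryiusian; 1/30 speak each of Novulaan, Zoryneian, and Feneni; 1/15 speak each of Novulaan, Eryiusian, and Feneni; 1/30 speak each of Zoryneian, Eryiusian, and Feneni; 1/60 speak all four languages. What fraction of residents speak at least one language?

P(≥1) = 9/20 + 17/60 + 5/12 + 5/12 − 1/10 − 3/20 − 11/60 − 1/20 − 7/60 − 1/6 + 1/60 + 1/30 + 1/15 + 1/30 − 1/60 = 14/15

14/15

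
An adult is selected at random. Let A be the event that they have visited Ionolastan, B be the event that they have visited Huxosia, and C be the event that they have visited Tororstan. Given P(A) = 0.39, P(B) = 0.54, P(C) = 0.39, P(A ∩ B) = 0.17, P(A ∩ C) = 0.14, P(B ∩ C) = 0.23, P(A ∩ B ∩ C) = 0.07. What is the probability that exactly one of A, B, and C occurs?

0.45

Using the inclusion–exclusion count for exactly one event:
P(exactly one) = 0.39 + 0.54 + 0.39 − 2·0.17 − 2·0.14 − 2·0.23 + 3·0.07 = 0.45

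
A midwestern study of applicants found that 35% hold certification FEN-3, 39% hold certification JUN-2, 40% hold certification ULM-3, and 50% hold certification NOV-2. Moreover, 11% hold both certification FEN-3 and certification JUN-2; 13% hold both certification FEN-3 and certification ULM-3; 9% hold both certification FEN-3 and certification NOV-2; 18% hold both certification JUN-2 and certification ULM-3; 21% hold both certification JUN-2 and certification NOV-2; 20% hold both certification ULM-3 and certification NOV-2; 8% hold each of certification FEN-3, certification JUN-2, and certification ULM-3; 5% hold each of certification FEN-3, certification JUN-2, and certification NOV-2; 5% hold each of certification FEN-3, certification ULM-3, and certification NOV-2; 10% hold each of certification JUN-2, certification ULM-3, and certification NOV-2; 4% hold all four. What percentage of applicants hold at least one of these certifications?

P(≥1) = 35 + 39 + 40 + 50 − 11 − 13 − 9 − 18 − 21 − 20 + 8 + 5 + 5 + 10 − 4 = 96%

96%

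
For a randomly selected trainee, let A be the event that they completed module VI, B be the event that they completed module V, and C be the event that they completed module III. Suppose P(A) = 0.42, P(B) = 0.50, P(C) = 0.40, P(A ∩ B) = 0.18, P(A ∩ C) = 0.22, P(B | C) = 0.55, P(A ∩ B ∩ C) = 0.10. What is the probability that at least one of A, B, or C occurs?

P(B ∩ C) = P(C)·P(B|C) = 0.40 × 0.55 = 0.22
P(A ∪ B ∪ C) = 0.42 + 0.50 + 0.40 − 0.18 − 0.22 − 0.22 + 0.10 = 0.80

0.80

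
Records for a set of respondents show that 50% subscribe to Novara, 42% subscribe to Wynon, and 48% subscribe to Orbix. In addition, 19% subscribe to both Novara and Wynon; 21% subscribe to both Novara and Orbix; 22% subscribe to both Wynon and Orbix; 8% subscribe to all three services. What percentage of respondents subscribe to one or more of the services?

P(union) = 50 + 42 + 48 − 19 − 21 − 22 + 8 = 86%

86%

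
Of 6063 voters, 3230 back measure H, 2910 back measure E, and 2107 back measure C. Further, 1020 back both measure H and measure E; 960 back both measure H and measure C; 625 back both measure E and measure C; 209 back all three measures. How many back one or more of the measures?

5851

Using inclusion–exclusion:
N(≥1) = 3230 + 2910 + 2107 − 1020 − 960 − 625 + 209 = 5851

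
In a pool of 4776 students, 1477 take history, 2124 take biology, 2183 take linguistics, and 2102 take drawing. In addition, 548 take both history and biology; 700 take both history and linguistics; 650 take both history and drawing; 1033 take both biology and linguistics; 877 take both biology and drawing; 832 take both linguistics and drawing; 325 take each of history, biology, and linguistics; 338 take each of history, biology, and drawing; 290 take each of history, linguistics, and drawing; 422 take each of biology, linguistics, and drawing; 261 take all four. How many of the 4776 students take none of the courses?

416

|at least one| = 1477 + 2124 + 2183 + 2102 − 548 − 700 − 650 − 1033 − 877 − 832 + 325 + 338 + 290 + 422 − 261 = 4360
None: 4776 − 4360 = 416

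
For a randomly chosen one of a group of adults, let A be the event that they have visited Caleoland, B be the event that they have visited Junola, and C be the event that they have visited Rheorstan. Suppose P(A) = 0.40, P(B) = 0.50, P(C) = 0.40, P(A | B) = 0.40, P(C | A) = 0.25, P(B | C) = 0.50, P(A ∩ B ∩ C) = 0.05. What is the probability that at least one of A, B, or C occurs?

P(A ∩ B) = P(B)·P(A|B) = 0.50 × 0.40 = 0.20
P(A ∩ C) = P(A)·P(C|A) = 0.40 × 0.25 = 0.10
P(B ∩ C) = P(C)·P(B|C) = 0.40 × 0.50 = 0.20
P(A ∪ B ∪ C) = 0.40 + 0.50 + 0.40 − 0.20 − 0.10 − 0.20 + 0.05 = 0.85

0.85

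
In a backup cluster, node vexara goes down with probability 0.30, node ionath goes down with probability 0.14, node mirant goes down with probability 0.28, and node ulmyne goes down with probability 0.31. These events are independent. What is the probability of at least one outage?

0.7009264

P(none) = (1 − 0.30) × (1 − 0.14) × (1 − 0.28) × (1 − 0.31) = 0.70 × 0.86 × 0.72 × 0.69 = 0.2990736
P(at least one) = 1 − 0.2990736 = 0.7009264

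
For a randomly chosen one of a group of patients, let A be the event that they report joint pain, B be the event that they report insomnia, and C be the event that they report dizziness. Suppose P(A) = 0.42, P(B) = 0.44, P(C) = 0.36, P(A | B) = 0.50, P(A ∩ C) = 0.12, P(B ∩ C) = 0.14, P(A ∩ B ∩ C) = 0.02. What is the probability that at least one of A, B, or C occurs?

0.76

P(A ∩ B) = P(B)·P(A|B) = 0.44 × 0.50 = 0.22
P(A ∪ B ∪ C) = 0.42 + 0.44 + 0.36 − 0.22 − 0.12 − 0.14 + 0.02 = 0.76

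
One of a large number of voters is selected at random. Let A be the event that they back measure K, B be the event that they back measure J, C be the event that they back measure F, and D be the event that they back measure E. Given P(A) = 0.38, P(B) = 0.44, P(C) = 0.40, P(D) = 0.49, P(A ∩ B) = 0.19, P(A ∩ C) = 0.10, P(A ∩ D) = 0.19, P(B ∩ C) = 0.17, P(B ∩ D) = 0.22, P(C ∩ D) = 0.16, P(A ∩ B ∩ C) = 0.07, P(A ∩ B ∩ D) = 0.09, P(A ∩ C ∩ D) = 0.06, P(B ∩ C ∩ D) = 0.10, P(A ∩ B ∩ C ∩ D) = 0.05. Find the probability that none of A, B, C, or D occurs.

0.05

P(A ∪ B ∪ C ∪ D) = 0.38 + 0.44 + 0.40 + 0.49 − 0.19 − 0.10 − 0.19 − 0.17 − 0.22 − 0.16 + 0.07 + 0.09 + 0.06 + 0.10 − 0.05 = 0.95
P(none) = 1 − 0.95 = 0.05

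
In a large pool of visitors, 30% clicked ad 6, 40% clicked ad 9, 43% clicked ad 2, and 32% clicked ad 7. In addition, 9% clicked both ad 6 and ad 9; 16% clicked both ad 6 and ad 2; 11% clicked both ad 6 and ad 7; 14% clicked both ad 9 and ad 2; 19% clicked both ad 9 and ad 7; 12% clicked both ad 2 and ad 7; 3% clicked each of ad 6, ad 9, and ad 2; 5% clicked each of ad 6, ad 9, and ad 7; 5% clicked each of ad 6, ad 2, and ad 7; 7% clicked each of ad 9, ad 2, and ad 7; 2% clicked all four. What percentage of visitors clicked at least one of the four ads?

Apply inclusion-exclusion:
P(at least one) = 30 + 40 + 43 + 32 − 9 − 16 − 11 − 14 − 19 − 12 + 3 + 5 + 5 + 7 − 2 = 82%

82%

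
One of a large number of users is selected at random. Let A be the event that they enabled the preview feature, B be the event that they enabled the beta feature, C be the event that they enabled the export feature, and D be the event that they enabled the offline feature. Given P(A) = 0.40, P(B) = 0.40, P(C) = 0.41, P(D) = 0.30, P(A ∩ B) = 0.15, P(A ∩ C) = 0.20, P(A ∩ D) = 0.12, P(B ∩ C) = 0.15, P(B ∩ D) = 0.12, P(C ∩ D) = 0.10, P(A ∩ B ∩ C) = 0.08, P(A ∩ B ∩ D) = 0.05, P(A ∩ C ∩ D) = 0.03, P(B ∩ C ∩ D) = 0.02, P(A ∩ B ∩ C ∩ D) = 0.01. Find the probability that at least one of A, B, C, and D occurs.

P(A ∪ B ∪ C ∪ D) = 0.40 + 0.40 + 0.41 + 0.30 − 0.15 − 0.20 − 0.12 − 0.15 − 0.12 − 0.10 + 0.08 + 0.05 + 0.03 + 0.02 − 0.01 = 0.84

0.84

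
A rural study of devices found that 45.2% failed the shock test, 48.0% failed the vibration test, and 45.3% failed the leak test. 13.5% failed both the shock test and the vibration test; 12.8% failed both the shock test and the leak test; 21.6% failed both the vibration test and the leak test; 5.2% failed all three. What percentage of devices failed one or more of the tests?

Apply inclusion-exclusion:
P(union) = 45.2 + 48.0 + 45.3 − 13.5 − 12.8 − 21.6 + 5.2 = 95.8%

95.8%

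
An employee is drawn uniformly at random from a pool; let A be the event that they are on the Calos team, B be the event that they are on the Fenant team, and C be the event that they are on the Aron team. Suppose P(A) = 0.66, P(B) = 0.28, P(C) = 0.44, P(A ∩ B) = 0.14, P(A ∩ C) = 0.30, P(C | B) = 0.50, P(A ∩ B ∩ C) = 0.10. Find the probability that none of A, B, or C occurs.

P(B ∩ C) = P(B)·P(C|B) = 0.28 × 0.50 = 0.14
P(A ∪ B ∪ C) = 0.66 + 0.28 + 0.44 − 0.14 − 0.30 − 0.14 + 0.10 = 0.90
P(none) = 1 − 0.90 = 0.10

0.10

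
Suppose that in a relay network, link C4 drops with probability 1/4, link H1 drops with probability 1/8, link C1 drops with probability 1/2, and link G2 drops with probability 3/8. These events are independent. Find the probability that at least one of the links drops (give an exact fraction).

407/512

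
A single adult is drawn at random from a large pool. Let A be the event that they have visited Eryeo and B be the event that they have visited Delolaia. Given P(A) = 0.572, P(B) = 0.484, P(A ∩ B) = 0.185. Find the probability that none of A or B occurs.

0.129

P(A ∪ B) = 0.572 + 0.484 − 0.185 = 0.871
P(none) = 1 − 0.871 = 0.129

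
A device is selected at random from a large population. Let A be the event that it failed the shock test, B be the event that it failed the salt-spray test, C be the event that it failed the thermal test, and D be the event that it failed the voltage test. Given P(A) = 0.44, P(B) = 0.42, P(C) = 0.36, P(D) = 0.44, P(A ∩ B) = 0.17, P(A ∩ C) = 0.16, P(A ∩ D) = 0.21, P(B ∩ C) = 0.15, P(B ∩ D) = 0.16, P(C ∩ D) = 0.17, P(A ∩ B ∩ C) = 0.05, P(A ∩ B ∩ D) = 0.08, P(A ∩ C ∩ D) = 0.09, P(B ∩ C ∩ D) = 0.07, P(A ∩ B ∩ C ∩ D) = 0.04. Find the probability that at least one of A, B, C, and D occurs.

Apply inclusion-exclusion:
P(A ∪ B ∪ C ∪ D) = 0.44 + 0.42 + 0.36 + 0.44 − 0.17 − 0.16 − 0.21 − 0.15 − 0.16 − 0.17 + 0.05 + 0.08 + 0.09 + 0.07 − 0.04 = 0.89

0.89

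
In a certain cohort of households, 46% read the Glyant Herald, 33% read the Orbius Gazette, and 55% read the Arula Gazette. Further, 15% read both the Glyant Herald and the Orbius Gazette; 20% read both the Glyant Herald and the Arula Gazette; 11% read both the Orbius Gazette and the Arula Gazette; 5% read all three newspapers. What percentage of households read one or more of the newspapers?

93%

Apply inclusion-exclusion:
P(≥1) = 46 + 33 + 55 − 15 − 20 − 11 + 5 = 93%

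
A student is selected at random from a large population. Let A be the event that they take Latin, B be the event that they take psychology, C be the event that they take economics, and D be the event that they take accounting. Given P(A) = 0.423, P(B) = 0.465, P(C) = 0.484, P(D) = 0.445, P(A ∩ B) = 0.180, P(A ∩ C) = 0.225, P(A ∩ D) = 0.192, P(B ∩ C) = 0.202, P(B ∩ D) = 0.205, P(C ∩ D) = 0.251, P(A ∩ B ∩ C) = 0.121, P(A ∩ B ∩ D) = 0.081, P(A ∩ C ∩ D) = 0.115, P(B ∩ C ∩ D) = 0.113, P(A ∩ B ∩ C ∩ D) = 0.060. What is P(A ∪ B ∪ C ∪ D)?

0.932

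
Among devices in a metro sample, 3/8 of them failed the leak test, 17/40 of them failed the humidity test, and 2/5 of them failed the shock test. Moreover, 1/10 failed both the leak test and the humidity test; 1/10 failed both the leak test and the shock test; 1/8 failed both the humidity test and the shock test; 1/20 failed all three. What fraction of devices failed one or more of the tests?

37/40

P(at least one) = 3/8 + 17/40 + 2/5 − 1/10 − 1/10 − 1/8 + 1/20 = 37/40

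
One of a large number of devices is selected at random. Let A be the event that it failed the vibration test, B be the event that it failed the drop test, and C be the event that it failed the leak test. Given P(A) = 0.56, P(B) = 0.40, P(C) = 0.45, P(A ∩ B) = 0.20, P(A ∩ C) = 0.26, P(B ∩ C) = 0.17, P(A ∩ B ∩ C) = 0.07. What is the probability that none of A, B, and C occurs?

By inclusion–exclusion:
P(A ∪ B ∪ C) = 0.56 + 0.40 + 0.45 − 0.20 − 0.26 − 0.17 + 0.07 = 0.85
P(none) = 1 − 0.85 = 0.15

0.15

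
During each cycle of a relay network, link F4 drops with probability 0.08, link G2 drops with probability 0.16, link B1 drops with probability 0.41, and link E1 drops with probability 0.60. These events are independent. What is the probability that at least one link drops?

0.8176192

Since the events are independent, P(none) is the product of the individual non-occurrence probabilities.
P(none) = (1 − 0.08) × (1 − 0.16) × (1 − 0.41) × (1 − 0.60) = 0.92 × 0.84 × 0.59 × 0.40 = 0.1823808
P(at least one) = 1 − 0.1823808 = 0.8176192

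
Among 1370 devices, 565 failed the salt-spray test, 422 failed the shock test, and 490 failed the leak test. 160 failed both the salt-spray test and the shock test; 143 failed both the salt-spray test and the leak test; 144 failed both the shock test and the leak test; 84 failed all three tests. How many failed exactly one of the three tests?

835

Using the inclusion–exclusion count for exactly one event:
N(exactly one) = 565 + 422 + 490 − 2·160 − 2·143 − 2·144 + 3·84 = 835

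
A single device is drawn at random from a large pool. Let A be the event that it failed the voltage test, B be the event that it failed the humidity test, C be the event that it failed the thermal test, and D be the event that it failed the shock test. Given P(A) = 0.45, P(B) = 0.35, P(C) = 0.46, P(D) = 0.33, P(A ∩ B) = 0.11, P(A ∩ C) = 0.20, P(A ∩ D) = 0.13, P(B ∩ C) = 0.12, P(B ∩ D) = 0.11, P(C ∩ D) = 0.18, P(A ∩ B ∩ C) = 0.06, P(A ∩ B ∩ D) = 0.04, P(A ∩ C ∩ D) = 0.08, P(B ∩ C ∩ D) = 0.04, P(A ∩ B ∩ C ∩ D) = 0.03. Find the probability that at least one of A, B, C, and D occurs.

P(A ∪ B ∪ C ∪ D) = 0.45 + 0.35 + 0.46 + 0.33 − 0.11 − 0.20 − 0.13 − 0.12 − 0.11 − 0.18 + 0.06 + 0.04 + 0.08 + 0.04 − 0.03 = 0.93

0.93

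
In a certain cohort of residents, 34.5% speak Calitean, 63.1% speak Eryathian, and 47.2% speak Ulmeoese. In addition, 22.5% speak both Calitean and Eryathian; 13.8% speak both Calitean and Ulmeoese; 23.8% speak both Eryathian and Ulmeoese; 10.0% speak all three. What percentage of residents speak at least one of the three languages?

94.7%

P(≥1) = 34.5 + 63.1 + 47.2 − 22.5 − 13.8 − 23.8 + 10.0 = 94.7%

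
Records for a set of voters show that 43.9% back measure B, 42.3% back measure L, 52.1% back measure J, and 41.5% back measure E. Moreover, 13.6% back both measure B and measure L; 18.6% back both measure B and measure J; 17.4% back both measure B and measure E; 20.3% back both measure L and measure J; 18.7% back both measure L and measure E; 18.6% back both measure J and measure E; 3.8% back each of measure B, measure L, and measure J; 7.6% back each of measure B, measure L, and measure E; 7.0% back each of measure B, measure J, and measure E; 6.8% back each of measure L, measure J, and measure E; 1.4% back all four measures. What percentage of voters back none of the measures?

3.6%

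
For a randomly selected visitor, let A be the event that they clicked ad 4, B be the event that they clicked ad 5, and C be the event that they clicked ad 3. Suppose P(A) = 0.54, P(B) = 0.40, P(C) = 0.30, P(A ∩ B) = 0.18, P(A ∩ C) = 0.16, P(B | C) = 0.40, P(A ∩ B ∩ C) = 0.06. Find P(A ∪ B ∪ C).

P(B ∩ C) = P(C)·P(B|C) = 0.30 × 0.40 = 0.12
By inclusion–exclusion:
P(A ∪ B ∪ C) = 0.54 + 0.40 + 0.30 − 0.18 − 0.16 − 0.12 + 0.06 = 0.84

0.84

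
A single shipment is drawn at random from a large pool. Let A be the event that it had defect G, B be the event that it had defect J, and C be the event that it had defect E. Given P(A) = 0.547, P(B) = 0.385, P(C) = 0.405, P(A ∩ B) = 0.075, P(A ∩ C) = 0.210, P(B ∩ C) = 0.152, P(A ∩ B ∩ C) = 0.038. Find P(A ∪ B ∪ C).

0.938

By inclusion-exclusion,
P(A ∪ B ∪ C) = 0.547 + 0.385 + 0.405 − 0.075 − 0.210 − 0.152 + 0.038 = 0.938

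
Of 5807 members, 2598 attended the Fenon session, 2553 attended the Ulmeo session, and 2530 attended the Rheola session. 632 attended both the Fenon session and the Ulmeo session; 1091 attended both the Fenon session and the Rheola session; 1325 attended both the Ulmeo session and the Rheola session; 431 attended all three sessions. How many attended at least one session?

5064

Inclusion–exclusion gives
N(≥1) = 2598 + 2553 + 2530 − 632 − 1091 − 1325 + 431 = 5064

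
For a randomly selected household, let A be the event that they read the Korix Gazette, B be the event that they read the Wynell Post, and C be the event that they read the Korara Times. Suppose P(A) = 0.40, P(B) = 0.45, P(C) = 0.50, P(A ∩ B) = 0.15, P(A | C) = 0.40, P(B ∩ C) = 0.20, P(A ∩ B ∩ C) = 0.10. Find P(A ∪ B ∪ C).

P(A ∩ C) = P(C)·P(A|C) = 0.50 × 0.40 = 0.20
P(A ∪ B ∪ C) = 0.40 + 0.45 + 0.50 − 0.15 − 0.20 − 0.20 + 0.10 = 0.90

0.90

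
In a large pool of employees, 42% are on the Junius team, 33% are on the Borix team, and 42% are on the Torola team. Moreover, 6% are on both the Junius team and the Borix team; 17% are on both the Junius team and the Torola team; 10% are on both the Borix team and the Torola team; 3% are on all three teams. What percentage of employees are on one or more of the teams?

Inclusion–exclusion gives
P(≥1) = 42 + 33 + 42 − 6 − 17 − 10 + 3 = 87%

87%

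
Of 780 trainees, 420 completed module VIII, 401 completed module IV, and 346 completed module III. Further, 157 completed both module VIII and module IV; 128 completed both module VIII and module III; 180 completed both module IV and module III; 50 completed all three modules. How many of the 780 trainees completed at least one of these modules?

By inclusion-exclusion,
N(≥1) = 420 + 401 + 346 − 157 − 128 − 180 + 50 = 752

752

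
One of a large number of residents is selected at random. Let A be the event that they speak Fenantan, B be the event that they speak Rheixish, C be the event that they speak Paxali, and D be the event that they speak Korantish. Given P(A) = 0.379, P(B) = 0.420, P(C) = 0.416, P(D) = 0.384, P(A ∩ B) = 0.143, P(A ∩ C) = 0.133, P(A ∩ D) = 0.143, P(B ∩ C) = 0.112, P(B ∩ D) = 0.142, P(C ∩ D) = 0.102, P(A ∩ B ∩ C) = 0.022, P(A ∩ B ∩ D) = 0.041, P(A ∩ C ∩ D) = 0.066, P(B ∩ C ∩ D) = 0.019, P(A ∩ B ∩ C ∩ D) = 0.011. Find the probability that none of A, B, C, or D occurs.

0.039

Using inclusion–exclusion:
P(A ∪ B ∪ C ∪ D) = 0.379 + 0.420 + 0.416 + 0.384 − 0.143 − 0.133 − 0.143 − 0.112 − 0.142 − 0.102 + 0.022 + 0.041 + 0.066 + 0.019 − 0.011 = 0.961
P(none) = 1 − 0.961 = 0.039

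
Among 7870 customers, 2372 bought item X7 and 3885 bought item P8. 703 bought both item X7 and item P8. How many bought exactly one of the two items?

4851

Using the inclusion–exclusion count for exactly one event:
N(exactly one) = 2372 + 3885 − 2·703 = 4851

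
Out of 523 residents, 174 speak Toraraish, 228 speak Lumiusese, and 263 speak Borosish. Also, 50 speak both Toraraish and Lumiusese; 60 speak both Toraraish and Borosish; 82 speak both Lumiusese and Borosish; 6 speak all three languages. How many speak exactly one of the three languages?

299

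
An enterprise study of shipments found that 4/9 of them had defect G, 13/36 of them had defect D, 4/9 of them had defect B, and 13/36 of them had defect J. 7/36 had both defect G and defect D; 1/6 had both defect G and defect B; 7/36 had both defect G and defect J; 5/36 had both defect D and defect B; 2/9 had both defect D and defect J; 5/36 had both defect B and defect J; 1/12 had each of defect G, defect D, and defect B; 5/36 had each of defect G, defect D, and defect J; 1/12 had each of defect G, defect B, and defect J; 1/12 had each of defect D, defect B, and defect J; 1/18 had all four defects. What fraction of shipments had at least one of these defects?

8/9

Inclusion–exclusion gives
P(at least one) = 4/9 + 13/36 + 4/9 + 13/36 − 7/36 − 1/6 − 7/36 − 5/36 − 2/9 − 5/36 + 1/12 + 5/36 + 1/12 + 1/12 − 1/18 = 8/9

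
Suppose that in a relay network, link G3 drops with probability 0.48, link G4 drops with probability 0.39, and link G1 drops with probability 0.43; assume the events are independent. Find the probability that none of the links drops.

P(none) = (1 − 0.48) × (1 − 0.39) × (1 − 0.43) = 0.52 × 0.61 × 0.57 = 0.180804

0.180804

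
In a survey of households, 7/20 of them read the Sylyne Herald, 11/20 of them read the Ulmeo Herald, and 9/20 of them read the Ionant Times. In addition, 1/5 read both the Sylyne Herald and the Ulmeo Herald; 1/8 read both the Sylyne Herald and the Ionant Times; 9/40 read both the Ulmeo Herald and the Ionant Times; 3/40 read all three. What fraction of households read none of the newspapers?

1/8

P(≥1) = 7/20 + 11/20 + 9/20 − 1/5 − 1/8 − 9/40 + 3/40 = 7/8
P(none) = 1 − 7/8 = 1/8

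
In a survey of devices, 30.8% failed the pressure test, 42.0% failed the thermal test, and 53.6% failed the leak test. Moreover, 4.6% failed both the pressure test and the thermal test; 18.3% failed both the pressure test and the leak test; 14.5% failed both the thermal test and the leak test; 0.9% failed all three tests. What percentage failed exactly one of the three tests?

54.3%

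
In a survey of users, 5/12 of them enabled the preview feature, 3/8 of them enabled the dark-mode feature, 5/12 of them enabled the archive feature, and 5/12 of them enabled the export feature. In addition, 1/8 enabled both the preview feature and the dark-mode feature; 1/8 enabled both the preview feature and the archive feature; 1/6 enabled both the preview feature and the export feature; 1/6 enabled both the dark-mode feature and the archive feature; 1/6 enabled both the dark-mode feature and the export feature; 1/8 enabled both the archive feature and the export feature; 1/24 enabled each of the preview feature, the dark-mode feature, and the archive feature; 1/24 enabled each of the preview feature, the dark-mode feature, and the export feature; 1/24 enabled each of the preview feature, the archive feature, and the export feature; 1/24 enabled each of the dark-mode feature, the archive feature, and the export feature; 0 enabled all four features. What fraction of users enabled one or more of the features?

11/12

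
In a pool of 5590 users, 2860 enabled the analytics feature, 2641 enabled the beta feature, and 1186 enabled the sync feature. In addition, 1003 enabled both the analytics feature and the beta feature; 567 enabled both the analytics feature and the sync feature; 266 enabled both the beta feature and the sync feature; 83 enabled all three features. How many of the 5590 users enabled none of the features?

|union| = 2860 + 2641 + 1186 − 1003 − 567 − 266 + 83 = 4934
None: 5590 − 4934 = 656

656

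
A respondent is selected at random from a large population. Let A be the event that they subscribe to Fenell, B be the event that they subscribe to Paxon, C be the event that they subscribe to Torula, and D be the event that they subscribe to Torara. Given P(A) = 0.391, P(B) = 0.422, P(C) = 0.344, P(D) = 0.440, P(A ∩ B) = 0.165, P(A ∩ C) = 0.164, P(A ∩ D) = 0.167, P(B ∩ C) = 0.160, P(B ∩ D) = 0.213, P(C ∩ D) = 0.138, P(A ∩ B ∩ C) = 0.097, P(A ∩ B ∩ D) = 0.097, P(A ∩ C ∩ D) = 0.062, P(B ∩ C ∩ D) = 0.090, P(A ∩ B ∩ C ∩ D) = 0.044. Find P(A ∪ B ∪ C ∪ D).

Apply inclusion-exclusion:
P(A ∪ B ∪ C ∪ D) = 0.391 + 0.422 + 0.344 + 0.440 − 0.165 − 0.164 − 0.167 − 0.160 − 0.213 − 0.138 + 0.097 + 0.097 + 0.062 + 0.090 − 0.044 = 0.892

0.892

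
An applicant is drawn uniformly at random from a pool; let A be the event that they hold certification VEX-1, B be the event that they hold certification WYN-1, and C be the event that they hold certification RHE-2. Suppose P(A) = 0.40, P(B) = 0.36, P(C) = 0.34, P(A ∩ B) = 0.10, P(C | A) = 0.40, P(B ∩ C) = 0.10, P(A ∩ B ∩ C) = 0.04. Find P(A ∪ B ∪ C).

0.78

P(A ∩ C) = P(A)·P(C|A) = 0.40 × 0.40 = 0.16
P(A ∪ B ∪ C) = 0.40 + 0.36 + 0.34 − 0.10 − 0.16 − 0.10 + 0.04 = 0.78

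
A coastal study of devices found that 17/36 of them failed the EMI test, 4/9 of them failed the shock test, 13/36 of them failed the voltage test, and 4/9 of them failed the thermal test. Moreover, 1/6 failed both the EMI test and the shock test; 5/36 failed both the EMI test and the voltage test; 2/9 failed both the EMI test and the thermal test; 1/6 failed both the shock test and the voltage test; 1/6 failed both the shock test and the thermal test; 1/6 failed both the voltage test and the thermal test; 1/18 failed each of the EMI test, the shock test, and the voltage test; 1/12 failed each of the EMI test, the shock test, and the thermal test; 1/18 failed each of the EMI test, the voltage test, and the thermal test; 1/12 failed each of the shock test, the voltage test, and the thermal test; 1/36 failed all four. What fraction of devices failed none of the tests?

1/18

P(at least one) = 17/36 + 4/9 + 13/36 + 4/9 − 1/6 − 5/36 − 2/9 − 1/6 − 1/6 − 1/6 + 1/18 + 1/12 + 1/18 + 1/12 − 1/36 = 17/18
P(none) = 1 − 17/18 = 1/18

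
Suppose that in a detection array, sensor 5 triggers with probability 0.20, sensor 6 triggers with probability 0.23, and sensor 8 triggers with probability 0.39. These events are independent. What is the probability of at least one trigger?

0.62424

P(none) = (1 − 0.20) × (1 − 0.23) × (1 − 0.39) = 0.80 × 0.77 × 0.61 = 0.37576
P(at least one) = 1 − 0.37576 = 0.62424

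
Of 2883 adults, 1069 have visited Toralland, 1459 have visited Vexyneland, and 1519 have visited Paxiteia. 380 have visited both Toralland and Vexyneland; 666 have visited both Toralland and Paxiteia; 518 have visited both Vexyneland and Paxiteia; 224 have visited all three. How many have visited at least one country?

2707

|union| = 1069 + 1459 + 1519 − 380 − 666 − 518 + 224 = 2707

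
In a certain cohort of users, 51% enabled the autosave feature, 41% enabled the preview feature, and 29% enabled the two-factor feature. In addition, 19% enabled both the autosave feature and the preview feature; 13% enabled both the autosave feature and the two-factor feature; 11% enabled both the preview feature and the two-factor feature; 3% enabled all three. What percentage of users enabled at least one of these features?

81%

Apply inclusion-exclusion:
P(≥1) = 51 + 41 + 29 − 19 − 13 − 11 + 3 = 81%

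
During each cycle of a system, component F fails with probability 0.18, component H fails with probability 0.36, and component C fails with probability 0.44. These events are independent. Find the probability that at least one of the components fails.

P(none) = (1 − 0.18) × (1 − 0.36) × (1 − 0.44) = 0.82 × 0.64 × 0.56 = 0.293888
P(at least one) = 1 − 0.293888 = 0.706112

0.706112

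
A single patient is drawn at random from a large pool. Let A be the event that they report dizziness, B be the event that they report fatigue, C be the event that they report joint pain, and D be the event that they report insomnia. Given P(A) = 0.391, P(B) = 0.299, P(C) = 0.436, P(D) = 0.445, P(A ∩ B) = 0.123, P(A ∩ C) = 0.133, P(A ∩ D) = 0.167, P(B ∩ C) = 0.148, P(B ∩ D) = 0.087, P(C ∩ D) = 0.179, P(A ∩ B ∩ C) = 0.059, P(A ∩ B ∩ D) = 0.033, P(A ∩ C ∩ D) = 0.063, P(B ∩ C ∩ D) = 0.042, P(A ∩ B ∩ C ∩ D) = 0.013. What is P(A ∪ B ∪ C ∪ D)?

Apply inclusion-exclusion:
P(A ∪ B ∪ C ∪ D) = 0.391 + 0.299 + 0.436 + 0.445 − 0.123 − 0.133 − 0.167 − 0.148 − 0.087 − 0.179 + 0.059 + 0.033 + 0.063 + 0.042 − 0.013 = 0.918

0.918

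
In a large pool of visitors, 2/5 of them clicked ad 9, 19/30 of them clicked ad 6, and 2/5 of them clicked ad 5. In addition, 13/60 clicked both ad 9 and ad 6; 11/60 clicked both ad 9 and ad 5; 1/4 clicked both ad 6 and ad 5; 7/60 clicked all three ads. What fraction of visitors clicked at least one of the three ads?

P(≥1) = 2/5 + 19/30 + 2/5 − 13/60 − 11/60 − 1/4 + 7/60 = 9/10

9/10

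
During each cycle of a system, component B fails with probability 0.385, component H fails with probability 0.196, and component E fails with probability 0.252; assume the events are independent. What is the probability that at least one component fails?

0.63014392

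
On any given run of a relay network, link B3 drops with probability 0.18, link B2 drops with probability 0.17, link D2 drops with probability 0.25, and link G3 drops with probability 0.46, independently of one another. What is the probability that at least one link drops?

0.724357

P(none) = (1 − 0.18) × (1 − 0.17) × (1 − 0.25) × (1 − 0.46) = 0.82 × 0.83 × 0.75 × 0.54 = 0.275643
P(at least one) = 1 − 0.275643 = 0.724357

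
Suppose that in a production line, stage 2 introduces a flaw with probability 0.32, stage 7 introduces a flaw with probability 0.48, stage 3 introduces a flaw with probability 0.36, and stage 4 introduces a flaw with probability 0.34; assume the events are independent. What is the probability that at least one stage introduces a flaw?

0.85063936

P(none) = (1 − 0.32) × (1 − 0.48) × (1 − 0.36) × (1 − 0.34) = 0.68 × 0.52 × 0.64 × 0.66 = 0.14936064
P(at least one) = 1 − 0.14936064 = 0.85063936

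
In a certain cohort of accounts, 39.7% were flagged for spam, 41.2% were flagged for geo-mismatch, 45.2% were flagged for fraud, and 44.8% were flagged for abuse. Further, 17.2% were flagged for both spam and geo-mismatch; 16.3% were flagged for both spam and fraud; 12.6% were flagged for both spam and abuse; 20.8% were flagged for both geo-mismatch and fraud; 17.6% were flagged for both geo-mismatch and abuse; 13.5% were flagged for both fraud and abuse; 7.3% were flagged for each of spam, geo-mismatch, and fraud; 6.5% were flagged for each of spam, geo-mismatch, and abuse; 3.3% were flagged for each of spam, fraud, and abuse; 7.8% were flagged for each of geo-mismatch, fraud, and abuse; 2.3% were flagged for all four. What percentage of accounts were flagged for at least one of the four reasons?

95.5%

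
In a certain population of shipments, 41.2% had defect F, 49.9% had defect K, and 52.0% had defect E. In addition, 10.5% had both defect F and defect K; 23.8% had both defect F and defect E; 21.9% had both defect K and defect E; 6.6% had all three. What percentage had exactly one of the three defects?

50.5%

P(exactly one) = 41.2 + 49.9 + 52.0 − 2·10.5 − 2·23.8 − 2·21.9 + 3·6.6 = 50.5%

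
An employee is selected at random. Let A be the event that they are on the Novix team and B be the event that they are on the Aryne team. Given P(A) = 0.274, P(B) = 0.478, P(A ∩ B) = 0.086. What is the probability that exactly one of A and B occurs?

0.580

By inclusion–exclusion (exactly-one form):
P(exactly one) = 0.274 + 0.478 − 2·0.086 = 0.580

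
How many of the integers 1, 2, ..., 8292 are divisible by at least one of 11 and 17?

⌊8292/11⌋ + ⌊8292/17⌋ − ⌊8292/187⌋ = 753 + 487 − 44 = 1196

1196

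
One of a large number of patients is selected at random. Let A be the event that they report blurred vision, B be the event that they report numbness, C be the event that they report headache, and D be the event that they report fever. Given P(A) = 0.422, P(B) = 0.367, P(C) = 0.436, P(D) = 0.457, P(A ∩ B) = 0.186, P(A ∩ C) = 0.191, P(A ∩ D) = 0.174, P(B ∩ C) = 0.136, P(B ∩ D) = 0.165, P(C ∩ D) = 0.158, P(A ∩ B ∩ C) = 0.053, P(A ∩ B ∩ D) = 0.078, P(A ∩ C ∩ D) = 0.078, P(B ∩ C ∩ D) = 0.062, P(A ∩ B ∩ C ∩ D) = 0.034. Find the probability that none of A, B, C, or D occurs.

0.091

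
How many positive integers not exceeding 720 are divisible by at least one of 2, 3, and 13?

By inclusion–exclusion:
floor(720/2) + floor(720/3) + floor(720/13) − floor(720/6) − floor(720/26) − floor(720/39) + floor(720/78) = 360 + 240 + 55 − 120 − 27 − 18 + 9 = 499

499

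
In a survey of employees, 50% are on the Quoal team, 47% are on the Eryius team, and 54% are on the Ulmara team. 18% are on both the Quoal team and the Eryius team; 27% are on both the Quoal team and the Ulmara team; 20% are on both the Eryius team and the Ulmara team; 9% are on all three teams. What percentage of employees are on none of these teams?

5%

Apply inclusion-exclusion:
P(union) = 50 + 47 + 54 − 18 − 27 − 20 + 9 = 95%
P(none) = 100% − 95% = 5%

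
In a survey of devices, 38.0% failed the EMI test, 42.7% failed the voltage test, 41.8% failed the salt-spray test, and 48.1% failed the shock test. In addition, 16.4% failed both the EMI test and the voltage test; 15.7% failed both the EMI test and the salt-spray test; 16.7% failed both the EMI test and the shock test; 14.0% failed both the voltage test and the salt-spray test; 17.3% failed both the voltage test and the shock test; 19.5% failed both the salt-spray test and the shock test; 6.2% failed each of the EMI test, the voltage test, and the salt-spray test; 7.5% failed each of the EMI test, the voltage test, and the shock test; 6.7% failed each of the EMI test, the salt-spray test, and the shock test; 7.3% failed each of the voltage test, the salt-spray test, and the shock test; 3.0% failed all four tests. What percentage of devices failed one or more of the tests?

95.7%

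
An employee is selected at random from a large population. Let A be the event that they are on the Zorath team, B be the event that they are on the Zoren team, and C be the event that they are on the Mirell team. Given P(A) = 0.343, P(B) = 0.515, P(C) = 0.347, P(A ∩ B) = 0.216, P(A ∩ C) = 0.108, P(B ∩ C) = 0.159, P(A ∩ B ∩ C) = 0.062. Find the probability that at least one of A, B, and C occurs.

0.784

Inclusion–exclusion gives
P(A ∪ B ∪ C) = 0.343 + 0.515 + 0.347 − 0.216 − 0.108 − 0.159 + 0.062 = 0.784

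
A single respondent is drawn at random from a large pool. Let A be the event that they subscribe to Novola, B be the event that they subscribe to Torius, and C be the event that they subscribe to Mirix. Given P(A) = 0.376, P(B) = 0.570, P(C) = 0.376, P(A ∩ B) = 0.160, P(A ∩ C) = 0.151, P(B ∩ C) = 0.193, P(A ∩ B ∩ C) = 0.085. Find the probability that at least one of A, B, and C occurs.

0.903

P(A ∪ B ∪ C) = 0.376 + 0.570 + 0.376 − 0.160 − 0.151 − 0.193 + 0.085 = 0.903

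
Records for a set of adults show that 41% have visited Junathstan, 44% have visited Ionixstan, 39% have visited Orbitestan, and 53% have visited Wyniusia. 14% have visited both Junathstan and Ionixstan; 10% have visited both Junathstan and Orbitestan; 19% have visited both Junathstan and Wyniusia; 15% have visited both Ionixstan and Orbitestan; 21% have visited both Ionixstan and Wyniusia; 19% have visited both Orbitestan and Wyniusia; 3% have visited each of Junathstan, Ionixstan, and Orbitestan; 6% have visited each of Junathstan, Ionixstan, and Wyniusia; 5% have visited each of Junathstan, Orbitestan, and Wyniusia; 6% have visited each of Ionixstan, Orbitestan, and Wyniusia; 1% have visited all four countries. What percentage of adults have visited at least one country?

98%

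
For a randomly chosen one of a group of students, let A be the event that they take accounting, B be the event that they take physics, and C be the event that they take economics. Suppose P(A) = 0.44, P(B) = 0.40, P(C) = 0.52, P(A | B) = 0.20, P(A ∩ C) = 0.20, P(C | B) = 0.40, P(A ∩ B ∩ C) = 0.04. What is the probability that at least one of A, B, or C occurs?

P(A ∩ B) = P(B)·P(A|B) = 0.40 × 0.20 = 0.08
P(B ∩ C) = P(B)·P(C|B) = 0.40 × 0.40 = 0.16
P(A ∪ B ∪ C) = 0.44 + 0.40 + 0.52 − 0.08 − 0.20 − 0.16 + 0.04 = 0.96

0.96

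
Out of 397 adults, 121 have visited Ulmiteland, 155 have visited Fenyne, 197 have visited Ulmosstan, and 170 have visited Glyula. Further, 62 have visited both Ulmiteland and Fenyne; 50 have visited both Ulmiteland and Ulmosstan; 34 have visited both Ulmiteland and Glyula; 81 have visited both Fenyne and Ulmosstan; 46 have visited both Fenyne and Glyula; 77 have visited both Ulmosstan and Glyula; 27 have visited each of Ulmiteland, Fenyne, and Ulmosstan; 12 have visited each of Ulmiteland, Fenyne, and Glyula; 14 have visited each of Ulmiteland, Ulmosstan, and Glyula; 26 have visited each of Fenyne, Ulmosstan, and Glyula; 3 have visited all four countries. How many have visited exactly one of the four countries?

By inclusion–exclusion (exactly-one form):
N(exactly one) = 121 + 155 + 197 + 170 − 2·62 − 2·50 − 2·34 − 2·81 − 2·46 − 2·77 + 3·27 + 3·12 + 3·14 + 3·26 − 4·3 = 168

168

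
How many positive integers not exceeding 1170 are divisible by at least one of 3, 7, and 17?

542

By inclusion–exclusion:
390 + 167 + 68 − 55 − 22 − 9 + 3 = 542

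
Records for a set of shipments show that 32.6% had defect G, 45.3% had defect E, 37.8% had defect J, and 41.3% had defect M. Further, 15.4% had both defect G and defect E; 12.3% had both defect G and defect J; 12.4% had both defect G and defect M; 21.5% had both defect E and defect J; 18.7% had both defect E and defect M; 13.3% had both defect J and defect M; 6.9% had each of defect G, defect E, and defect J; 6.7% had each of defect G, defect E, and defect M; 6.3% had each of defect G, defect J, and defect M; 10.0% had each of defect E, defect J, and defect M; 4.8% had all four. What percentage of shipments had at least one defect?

88.5%

By inclusion–exclusion:
P(union) = 32.6 + 45.3 + 37.8 + 41.3 − 15.4 − 12.3 − 12.4 − 21.5 − 18.7 − 13.3 + 6.9 + 6.7 + 6.3 + 10.0 − 4.8 = 88.5%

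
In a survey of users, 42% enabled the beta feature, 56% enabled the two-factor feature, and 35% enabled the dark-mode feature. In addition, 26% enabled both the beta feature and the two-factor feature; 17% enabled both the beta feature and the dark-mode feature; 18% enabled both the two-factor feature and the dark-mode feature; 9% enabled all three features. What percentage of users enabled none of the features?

Apply inclusion-exclusion:
P(≥1) = 42 + 56 + 35 − 26 − 17 − 18 + 9 = 81%
P(none) = 100% − 81% = 19%

19%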